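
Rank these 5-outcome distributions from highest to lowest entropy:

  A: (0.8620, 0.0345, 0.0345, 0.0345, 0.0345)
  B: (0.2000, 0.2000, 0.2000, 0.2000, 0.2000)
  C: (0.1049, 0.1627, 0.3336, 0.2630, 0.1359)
B > C > A

Key insight: Entropy is maximized by uniform distributions and minimized by concentrated distributions.

- Uniform distributions have maximum entropy log₂(5) = 2.3219 bits
- The more "peaked" or concentrated a distribution, the lower its entropy

Entropies:
  H(A) = 0.8550 bits
  H(B) = 2.3219 bits
  H(C) = 2.1938 bits

Ranking: B > C > A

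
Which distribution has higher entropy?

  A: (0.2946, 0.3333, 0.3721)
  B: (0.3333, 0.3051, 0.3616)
B

Both distributions are close to uniform, making this a harder comparison.

H(A) = 1.5785 bits
H(B) = 1.5815 bits

The distribution closer to uniform has higher entropy.
Answer: B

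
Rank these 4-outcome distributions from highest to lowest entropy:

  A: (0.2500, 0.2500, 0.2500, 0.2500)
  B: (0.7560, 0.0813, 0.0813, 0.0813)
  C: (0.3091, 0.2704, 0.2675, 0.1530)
A > C > B

Key insight: Entropy is maximized by uniform distributions and minimized by concentrated distributions.

- Uniform distributions have maximum entropy log₂(4) = 2.0000 bits
- The more "peaked" or concentrated a distribution, the lower its entropy

Entropies:
  H(A) = 2.0000 bits
  H(B) = 1.1884 bits
  H(C) = 1.9570 bits

Ranking: A > C > B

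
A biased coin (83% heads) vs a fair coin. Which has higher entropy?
Fair coin

The fair coin is uniform (p=0.5), maximizing binary entropy at 1 bit. The biased coin has H(0.83) ≈ 0.658 bits — its outcome is more predictable, so its entropy is lower.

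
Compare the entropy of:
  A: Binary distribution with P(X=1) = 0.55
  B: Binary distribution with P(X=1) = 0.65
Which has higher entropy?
A

For binary distributions, entropy is maximized at p=0.5 and decreases as p moves toward 0 or 1.

H(A) = H(0.55) = 0.9928 bits
H(B) = H(0.65) = 0.9341 bits

Distribution A (p=0.55) is closer to uniform (p=0.5), so it has higher entropy.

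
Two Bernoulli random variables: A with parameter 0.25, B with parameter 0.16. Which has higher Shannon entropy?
A

For binary distributions, entropy is maximized at p=0.5 and decreases as p moves toward 0 or 1.

H(A) = H(0.25) = 0.8113 bits
H(B) = H(0.16) = 0.6343 bits

Distribution A (p=0.25) is closer to uniform (p=0.5), so it has higher entropy.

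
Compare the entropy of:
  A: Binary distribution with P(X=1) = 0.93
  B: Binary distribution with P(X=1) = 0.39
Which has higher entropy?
B

For binary distributions, entropy is maximized at p=0.5 and decreases as p moves toward 0 or 1.

H(A) = H(0.93) = 0.3659 bits
H(B) = H(0.39) = 0.9648 bits

Distribution B (p=0.39) is closer to uniform (p=0.5), so it has higher entropy.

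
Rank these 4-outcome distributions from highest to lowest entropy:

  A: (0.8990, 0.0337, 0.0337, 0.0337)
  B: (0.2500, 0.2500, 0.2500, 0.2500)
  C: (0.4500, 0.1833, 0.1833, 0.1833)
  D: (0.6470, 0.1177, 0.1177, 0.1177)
B > C > D > A

Key insight: Entropy is maximized by uniform distributions and minimized by concentrated distributions.

Entropies:
  H(A) = 0.6322 bits
  H(B) = 2.0000 bits
  H(C) = 1.8645 bits
  H(D) = 1.4962 bits

Ranking: B > C > D > A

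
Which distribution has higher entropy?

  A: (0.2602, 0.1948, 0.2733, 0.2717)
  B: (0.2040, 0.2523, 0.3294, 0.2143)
A

Both distributions are close to uniform, making this a harder comparison.

H(A) = 1.9874 bits
H(B) = 1.9731 bits

The distribution closer to uniform has higher entropy.
Answer: A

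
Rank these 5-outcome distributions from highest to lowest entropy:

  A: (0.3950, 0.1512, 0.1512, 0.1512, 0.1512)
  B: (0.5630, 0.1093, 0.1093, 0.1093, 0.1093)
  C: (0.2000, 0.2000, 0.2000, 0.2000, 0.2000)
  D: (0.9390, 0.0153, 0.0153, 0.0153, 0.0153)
C > A > B > D

Key insight: Entropy is maximized by uniform distributions and minimized by concentrated distributions.

Entropies:
  H(A) = 2.1780 bits
  H(B) = 1.8625 bits
  H(C) = 2.3219 bits
  H(D) = 0.4534 bits

Ranking: C > A > B > D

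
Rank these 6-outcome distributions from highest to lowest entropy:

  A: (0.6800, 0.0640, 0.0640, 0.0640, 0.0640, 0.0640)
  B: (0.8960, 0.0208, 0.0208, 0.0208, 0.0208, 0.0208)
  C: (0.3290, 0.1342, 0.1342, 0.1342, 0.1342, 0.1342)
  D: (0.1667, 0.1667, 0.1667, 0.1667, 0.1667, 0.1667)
D > C > A > B

Key insight: Entropy is maximized by uniform distributions and minimized by concentrated distributions.

Entropies:
  H(A) = 1.6474 bits
  H(B) = 0.7230 bits
  H(C) = 2.4719 bits
  H(D) = 2.5850 bits

Ranking: D > C > A > B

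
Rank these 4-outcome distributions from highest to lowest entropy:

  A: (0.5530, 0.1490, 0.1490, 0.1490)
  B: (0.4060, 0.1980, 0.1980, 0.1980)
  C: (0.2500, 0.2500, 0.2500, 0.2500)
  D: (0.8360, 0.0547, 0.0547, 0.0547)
C > B > A > D

Key insight: Entropy is maximized by uniform distributions and minimized by concentrated distributions.

Entropies:
  H(A) = 1.7004 bits
  H(B) = 1.9158 bits
  H(C) = 2.0000 bits
  H(D) = 0.9037 bits

Ranking: C > B > A > D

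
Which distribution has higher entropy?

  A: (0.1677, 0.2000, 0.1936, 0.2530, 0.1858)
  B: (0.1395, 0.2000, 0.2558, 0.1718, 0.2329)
A

Both distributions are close to uniform, making this a harder comparison.

H(A) = 2.3077 bits
H(B) = 2.2901 bits

The distribution closer to uniform has higher entropy.
Answer: A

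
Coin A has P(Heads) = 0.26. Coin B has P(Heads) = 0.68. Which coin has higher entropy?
B

For binary distributions, entropy is maximized at p=0.5 and decreases as p moves toward 0 or 1.

H(A) = H(0.26) = 0.8267 bits
H(B) = H(0.68) = 0.9044 bits

Distribution B (p=0.68) is closer to uniform (p=0.5), so it has higher entropy.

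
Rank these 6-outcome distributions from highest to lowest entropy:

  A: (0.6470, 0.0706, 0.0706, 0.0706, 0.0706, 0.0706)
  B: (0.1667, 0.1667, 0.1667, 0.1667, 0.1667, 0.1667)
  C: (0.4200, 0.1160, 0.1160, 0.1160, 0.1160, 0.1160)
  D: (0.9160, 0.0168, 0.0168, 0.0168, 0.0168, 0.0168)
B > C > A > D

Key insight: Entropy is maximized by uniform distributions and minimized by concentrated distributions.

Entropies:
  H(A) = 1.7564 bits
  H(B) = 2.5850 bits
  H(C) = 2.3282 bits
  H(D) = 0.6112 bits

Ranking: B > C > A > D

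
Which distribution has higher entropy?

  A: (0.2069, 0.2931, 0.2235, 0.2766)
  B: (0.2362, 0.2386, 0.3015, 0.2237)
B

Both distributions are close to uniform, making this a harder comparison.

H(A) = 1.9851 bits
H(B) = 1.9898 bits

The distribution closer to uniform has higher entropy.
Answer: B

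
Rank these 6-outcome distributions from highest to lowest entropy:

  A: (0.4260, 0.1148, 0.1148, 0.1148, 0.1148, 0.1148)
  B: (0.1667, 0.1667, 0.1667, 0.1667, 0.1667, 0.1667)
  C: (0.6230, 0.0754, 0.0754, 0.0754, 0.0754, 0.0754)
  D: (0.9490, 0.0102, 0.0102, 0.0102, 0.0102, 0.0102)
B > A > C > D

Key insight: Entropy is maximized by uniform distributions and minimized by concentrated distributions.

Entropies:
  H(A) = 2.3169 bits
  H(B) = 2.5850 bits
  H(C) = 1.8313 bits
  H(D) = 0.4090 bits

Ranking: B > A > C > D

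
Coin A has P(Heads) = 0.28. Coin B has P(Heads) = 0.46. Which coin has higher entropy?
B

For binary distributions, entropy is maximized at p=0.5 and decreases as p moves toward 0 or 1.

H(A) = H(0.28) = 0.8555 bits
H(B) = H(0.46) = 0.9954 bits

Distribution B (p=0.46) is closer to uniform (p=0.5), so it has higher entropy.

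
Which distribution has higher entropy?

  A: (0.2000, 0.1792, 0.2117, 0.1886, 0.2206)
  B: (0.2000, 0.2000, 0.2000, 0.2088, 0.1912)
B

Both distributions are close to uniform, making this a harder comparison.

H(A) = 2.3179 bits
H(B) = 2.3214 bits

The distribution closer to uniform has higher entropy.
Answer: B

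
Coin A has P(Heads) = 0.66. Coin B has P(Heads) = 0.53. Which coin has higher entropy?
B

For binary distributions, entropy is maximized at p=0.5 and decreases as p moves toward 0 or 1.

H(A) = H(0.66) = 0.9248 bits
H(B) = H(0.53) = 0.9974 bits

Distribution B (p=0.53) is closer to uniform (p=0.5), so it has higher entropy.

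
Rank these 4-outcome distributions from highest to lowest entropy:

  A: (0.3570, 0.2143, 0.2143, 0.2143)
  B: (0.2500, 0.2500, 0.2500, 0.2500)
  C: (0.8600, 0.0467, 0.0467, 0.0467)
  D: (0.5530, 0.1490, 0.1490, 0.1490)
B > A > D > C

Key insight: Entropy is maximized by uniform distributions and minimized by concentrated distributions.

Entropies:
  H(A) = 1.9593 bits
  H(B) = 2.0000 bits
  H(C) = 0.8061 bits
  H(D) = 1.7004 bits

Ranking: B > A > D > C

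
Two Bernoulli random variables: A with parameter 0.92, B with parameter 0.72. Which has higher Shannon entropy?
B

For binary distributions, entropy is maximized at p=0.5 and decreases as p moves toward 0 or 1.

H(A) = H(0.92) = 0.4022 bits
H(B) = H(0.72) = 0.8555 bits

Distribution B (p=0.72) is closer to uniform (p=0.5), so it has higher entropy.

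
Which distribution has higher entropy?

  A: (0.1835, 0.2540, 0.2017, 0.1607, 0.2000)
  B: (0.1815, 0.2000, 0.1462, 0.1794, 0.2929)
A

Both distributions are close to uniform, making this a harder comparison.

H(A) = 2.3053 bits
H(B) = 2.2804 bits

The distribution closer to uniform has higher entropy.
Answer: A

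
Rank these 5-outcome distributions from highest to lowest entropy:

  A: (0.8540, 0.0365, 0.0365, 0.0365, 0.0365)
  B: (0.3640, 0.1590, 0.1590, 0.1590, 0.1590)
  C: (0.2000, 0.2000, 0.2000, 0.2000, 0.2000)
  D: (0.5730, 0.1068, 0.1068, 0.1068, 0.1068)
C > B > D > A

Key insight: Entropy is maximized by uniform distributions and minimized by concentrated distributions.

Entropies:
  H(A) = 0.8917 bits
  H(B) = 2.2180 bits
  H(C) = 2.3219 bits
  H(D) = 1.8386 bits

Ranking: C > B > D > A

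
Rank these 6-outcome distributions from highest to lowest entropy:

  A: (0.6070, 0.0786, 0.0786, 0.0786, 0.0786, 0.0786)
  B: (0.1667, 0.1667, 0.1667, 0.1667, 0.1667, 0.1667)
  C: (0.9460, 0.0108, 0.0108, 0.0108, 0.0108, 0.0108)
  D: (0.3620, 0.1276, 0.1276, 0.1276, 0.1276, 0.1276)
B > D > A > C

Key insight: Entropy is maximized by uniform distributions and minimized by concentrated distributions.

Entropies:
  H(A) = 1.8792 bits
  H(B) = 2.5850 bits
  H(C) = 0.4285 bits
  H(D) = 2.4257 bits

Ranking: B > D > A > C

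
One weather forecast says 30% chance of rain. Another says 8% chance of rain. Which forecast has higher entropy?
30% forecast

Treat each forecast as a Bernoulli distribution. Binary entropy is maximized at p=0.5 and falls off symmetrically toward 0 or 1. The 30% forecast is closer to 50%, so it is more uncertain. H(30%) ≈ 0.881 bits, H(8%) ≈ 0.402 bits.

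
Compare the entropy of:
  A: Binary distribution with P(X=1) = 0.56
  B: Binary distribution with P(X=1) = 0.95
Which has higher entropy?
A

For binary distributions, entropy is maximized at p=0.5 and decreases as p moves toward 0 or 1.

H(A) = H(0.56) = 0.9896 bits
H(B) = H(0.95) = 0.2864 bits

Distribution A (p=0.56) is closer to uniform (p=0.5), so it has higher entropy.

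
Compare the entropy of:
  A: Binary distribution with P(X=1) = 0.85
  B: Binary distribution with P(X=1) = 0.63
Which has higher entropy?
B

For binary distributions, entropy is maximized at p=0.5 and decreases as p moves toward 0 or 1.

H(A) = H(0.85) = 0.6098 bits
H(B) = H(0.63) = 0.9507 bits

Distribution B (p=0.63) is closer to uniform (p=0.5), so it has higher entropy.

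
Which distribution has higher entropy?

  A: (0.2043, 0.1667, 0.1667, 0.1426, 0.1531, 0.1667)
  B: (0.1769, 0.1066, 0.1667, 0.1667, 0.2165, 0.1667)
A

Both distributions are close to uniform, making this a harder comparison.

H(A) = 2.5758 bits
H(B) = 2.5568 bits

The distribution closer to uniform has higher entropy.
Answer: A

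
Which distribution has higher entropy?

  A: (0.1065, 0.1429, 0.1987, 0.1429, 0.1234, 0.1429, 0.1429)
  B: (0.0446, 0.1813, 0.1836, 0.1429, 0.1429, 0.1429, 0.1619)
A

Both distributions are close to uniform, making this a harder comparison.

H(A) = 2.7840 bits
H(B) = 2.7242 bits

The distribution closer to uniform has higher entropy.
Answer: A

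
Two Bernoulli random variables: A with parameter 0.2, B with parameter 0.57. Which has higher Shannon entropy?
B

For binary distributions, entropy is maximized at p=0.5 and decreases as p moves toward 0 or 1.

H(A) = H(0.2) = 0.7219 bits
H(B) = H(0.57) = 0.9858 bits

Distribution B (p=0.57) is closer to uniform (p=0.5), so it has higher entropy.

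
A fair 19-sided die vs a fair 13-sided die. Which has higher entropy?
19-sided die

Both are uniform distributions; for uniform over n outcomes, H = log₂(n). H(19-sided) = log₂(19) = 4.248 bits and H(13-sided) = log₂(13) = 3.700 bits. More outcomes in a uniform distribution means higher entropy.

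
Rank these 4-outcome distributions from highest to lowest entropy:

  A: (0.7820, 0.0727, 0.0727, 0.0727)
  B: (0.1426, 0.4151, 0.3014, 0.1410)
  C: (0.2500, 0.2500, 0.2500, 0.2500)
C > B > A

Key insight: Entropy is maximized by uniform distributions and minimized by concentrated distributions.

- Uniform distributions have maximum entropy log₂(4) = 2.0000 bits
- The more "peaked" or concentrated a distribution, the lower its entropy

Entropies:
  H(A) = 1.1020 bits
  H(B) = 1.8472 bits
  H(C) = 2.0000 bits

Ranking: C > B > A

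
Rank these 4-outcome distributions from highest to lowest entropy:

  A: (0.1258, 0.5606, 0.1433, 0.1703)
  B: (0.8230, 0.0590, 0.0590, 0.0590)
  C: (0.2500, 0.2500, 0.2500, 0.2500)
C > A > B

Key insight: Entropy is maximized by uniform distributions and minimized by concentrated distributions.

- Uniform distributions have maximum entropy log₂(4) = 2.0000 bits
- The more "peaked" or concentrated a distribution, the lower its entropy

Entropies:
  H(A) = 1.6809 bits
  H(B) = 0.9540 bits
  H(C) = 2.0000 bits

Ranking: C > A > B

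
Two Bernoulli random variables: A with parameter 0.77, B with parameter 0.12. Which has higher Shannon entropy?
A

For binary distributions, entropy is maximized at p=0.5 and decreases as p moves toward 0 or 1.

H(A) = H(0.77) = 0.7780 bits
H(B) = H(0.12) = 0.5294 bits

Distribution A (p=0.77) is closer to uniform (p=0.5), so it has higher entropy.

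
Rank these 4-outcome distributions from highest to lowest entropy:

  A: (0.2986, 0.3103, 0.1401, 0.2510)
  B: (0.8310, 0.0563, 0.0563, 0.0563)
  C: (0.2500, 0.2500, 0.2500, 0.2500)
C > A > B

Key insight: Entropy is maximized by uniform distributions and minimized by concentrated distributions.

- Uniform distributions have maximum entropy log₂(4) = 2.0000 bits
- The more "peaked" or concentrated a distribution, the lower its entropy

Entropies:
  H(A) = 1.9423 bits
  H(B) = 0.9233 bits
  H(C) = 2.0000 bits

Ranking: C > A > B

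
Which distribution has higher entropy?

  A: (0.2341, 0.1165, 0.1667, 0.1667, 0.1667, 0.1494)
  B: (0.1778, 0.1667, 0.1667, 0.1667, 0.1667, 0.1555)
B

Both distributions are close to uniform, making this a harder comparison.

H(A) = 2.5540 bits
H(B) = 2.5839 bits

The distribution closer to uniform has higher entropy.
Answer: B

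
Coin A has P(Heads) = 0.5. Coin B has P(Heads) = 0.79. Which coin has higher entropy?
A

For binary distributions, entropy is maximized at p=0.5 and decreases as p moves toward 0 or 1.

H(A) = H(0.5) = 1.0000 bits
H(B) = H(0.79) = 0.7415 bits

Distribution A (p=0.5) is closer to uniform (p=0.5), so it has higher entropy.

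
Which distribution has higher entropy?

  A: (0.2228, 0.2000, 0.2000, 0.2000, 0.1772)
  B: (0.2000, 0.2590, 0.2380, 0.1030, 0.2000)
A

Both distributions are close to uniform, making this a harder comparison.

H(A) = 2.3182 bits
H(B) = 2.2642 bits

The distribution closer to uniform has higher entropy.
Answer: A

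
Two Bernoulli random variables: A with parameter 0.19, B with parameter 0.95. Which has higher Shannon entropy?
A

For binary distributions, entropy is maximized at p=0.5 and decreases as p moves toward 0 or 1.

H(A) = H(0.19) = 0.7015 bits
H(B) = H(0.95) = 0.2864 bits

Distribution A (p=0.19) is closer to uniform (p=0.5), so it has higher entropy.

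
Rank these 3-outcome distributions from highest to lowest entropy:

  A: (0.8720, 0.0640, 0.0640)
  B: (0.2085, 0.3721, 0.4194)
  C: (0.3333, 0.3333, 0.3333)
C > B > A

Key insight: Entropy is maximized by uniform distributions and minimized by concentrated distributions.

- Uniform distributions have maximum entropy log₂(3) = 1.5850 bits
- The more "peaked" or concentrated a distribution, the lower its entropy

Entropies:
  H(A) = 0.6799 bits
  H(B) = 1.5281 bits
  H(C) = 1.5850 bits

Ranking: C > B > A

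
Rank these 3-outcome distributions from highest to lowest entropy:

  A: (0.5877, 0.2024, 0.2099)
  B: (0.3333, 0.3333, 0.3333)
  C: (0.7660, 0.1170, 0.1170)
B > A > C

Key insight: Entropy is maximized by uniform distributions and minimized by concentrated distributions.

- Uniform distributions have maximum entropy log₂(3) = 1.5850 bits
- The more "peaked" or concentrated a distribution, the lower its entropy

Entropies:
  H(A) = 1.3899 bits
  H(B) = 1.5850 bits
  H(C) = 1.0189 bits

Ranking: B > A > C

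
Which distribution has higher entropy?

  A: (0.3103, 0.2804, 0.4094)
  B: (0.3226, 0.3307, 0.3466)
B

Both distributions are close to uniform, making this a harder comparison.

H(A) = 1.5657 bits
H(B) = 1.5843 bits

The distribution closer to uniform has higher entropy.
Answer: B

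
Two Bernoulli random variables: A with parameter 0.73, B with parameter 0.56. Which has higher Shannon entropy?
B

For binary distributions, entropy is maximized at p=0.5 and decreases as p moves toward 0 or 1.

H(A) = H(0.73) = 0.8415 bits
H(B) = H(0.56) = 0.9896 bits

Distribution B (p=0.56) is closer to uniform (p=0.5), so it has higher entropy.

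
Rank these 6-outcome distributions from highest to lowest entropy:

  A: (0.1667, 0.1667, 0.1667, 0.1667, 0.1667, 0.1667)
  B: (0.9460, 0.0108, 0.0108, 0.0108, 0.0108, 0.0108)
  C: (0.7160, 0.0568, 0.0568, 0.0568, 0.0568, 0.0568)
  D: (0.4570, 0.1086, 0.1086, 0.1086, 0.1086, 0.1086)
A > D > C > B

Key insight: Entropy is maximized by uniform distributions and minimized by concentrated distributions.

Entropies:
  H(A) = 2.5850 bits
  H(B) = 0.4285 bits
  H(C) = 1.5203 bits
  H(D) = 2.2555 bits

Ranking: A > D > C > B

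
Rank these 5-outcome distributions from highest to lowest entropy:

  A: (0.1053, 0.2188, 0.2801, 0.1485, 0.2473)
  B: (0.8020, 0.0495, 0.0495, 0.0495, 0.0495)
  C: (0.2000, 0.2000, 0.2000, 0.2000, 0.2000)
C > A > B

Key insight: Entropy is maximized by uniform distributions and minimized by concentrated distributions.

- Uniform distributions have maximum entropy log₂(5) = 2.3219 bits
- The more "peaked" or concentrated a distribution, the lower its entropy

Entropies:
  H(A) = 2.2429 bits
  H(B) = 1.1139 bits
  H(C) = 2.3219 bits

Ranking: C > A > B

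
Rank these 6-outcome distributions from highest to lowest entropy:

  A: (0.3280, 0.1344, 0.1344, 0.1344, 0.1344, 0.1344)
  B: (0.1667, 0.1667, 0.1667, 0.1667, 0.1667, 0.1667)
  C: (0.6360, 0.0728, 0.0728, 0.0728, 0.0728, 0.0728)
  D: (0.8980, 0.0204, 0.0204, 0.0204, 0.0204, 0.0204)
B > A > C > D

Key insight: Entropy is maximized by uniform distributions and minimized by concentrated distributions.

Entropies:
  H(A) = 2.4732 bits
  H(B) = 2.5850 bits
  H(C) = 1.7911 bits
  H(D) = 0.7121 bits

Ranking: B > A > C > D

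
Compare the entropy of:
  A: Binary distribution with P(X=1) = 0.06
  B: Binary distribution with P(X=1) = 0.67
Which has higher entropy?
B

For binary distributions, entropy is maximized at p=0.5 and decreases as p moves toward 0 or 1.

H(A) = H(0.06) = 0.3274 bits
H(B) = H(0.67) = 0.9149 bits

Distribution B (p=0.67) is closer to uniform (p=0.5), so it has higher entropy.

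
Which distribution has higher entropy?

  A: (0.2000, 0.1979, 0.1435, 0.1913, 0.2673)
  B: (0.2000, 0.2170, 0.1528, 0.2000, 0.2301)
B

Both distributions are close to uniform, making this a harder comparison.

H(A) = 2.2941 bits
H(B) = 2.3090 bits

The distribution closer to uniform has higher entropy.
Answer: B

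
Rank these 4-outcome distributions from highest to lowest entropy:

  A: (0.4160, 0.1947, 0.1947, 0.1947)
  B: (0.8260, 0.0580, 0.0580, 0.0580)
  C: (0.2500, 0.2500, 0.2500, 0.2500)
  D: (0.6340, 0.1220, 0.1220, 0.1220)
C > A > D > B

Key insight: Entropy is maximized by uniform distributions and minimized by concentrated distributions.

Entropies:
  H(A) = 1.9052 bits
  H(B) = 0.9426 bits
  H(C) = 2.0000 bits
  H(D) = 1.5276 bits

Ranking: C > A > D > B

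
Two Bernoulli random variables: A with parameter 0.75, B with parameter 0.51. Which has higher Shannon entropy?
B

For binary distributions, entropy is maximized at p=0.5 and decreases as p moves toward 0 or 1.

H(A) = H(0.75) = 0.8113 bits
H(B) = H(0.51) = 0.9997 bits

Distribution B (p=0.51) is closer to uniform (p=0.5), so it has higher entropy.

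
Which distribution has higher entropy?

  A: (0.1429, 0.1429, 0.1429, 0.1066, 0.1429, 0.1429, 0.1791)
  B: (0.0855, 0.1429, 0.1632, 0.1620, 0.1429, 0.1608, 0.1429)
A

Both distributions are close to uniform, making this a harder comparison.

H(A) = 2.7940 bits
H(B) = 2.7826 bits

The distribution closer to uniform has higher entropy.
Answer: A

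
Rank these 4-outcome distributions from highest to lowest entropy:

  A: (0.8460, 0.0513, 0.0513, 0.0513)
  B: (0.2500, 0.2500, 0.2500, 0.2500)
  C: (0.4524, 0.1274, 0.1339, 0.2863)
B > C > A

Key insight: Entropy is maximized by uniform distributions and minimized by concentrated distributions.

- Uniform distributions have maximum entropy log₂(4) = 2.0000 bits
- The more "peaked" or concentrated a distribution, the lower its entropy

Entropies:
  H(A) = 0.8638 bits
  H(B) = 2.0000 bits
  H(C) = 1.8014 bits

Ranking: B > C > A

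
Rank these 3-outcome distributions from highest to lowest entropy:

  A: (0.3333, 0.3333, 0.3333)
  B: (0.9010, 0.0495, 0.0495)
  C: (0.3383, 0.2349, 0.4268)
A > C > B

Key insight: Entropy is maximized by uniform distributions and minimized by concentrated distributions.

- Uniform distributions have maximum entropy log₂(3) = 1.5850 bits
- The more "peaked" or concentrated a distribution, the lower its entropy

Entropies:
  H(A) = 1.5850 bits
  H(B) = 0.5648 bits
  H(C) = 1.5441 bits

Ranking: A > C > B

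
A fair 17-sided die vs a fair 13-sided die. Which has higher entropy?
17-sided die

Both are uniform distributions; for uniform over n outcomes, H = log₂(n). H(17-sided) = log₂(17) = 4.087 bits and H(13-sided) = log₂(13) = 3.700 bits. More outcomes in a uniform distribution means higher entropy.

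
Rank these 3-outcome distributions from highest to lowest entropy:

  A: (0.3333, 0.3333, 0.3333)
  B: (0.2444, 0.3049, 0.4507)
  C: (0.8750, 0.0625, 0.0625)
A > B > C

Key insight: Entropy is maximized by uniform distributions and minimized by concentrated distributions.

- Uniform distributions have maximum entropy log₂(3) = 1.5850 bits
- The more "peaked" or concentrated a distribution, the lower its entropy

Entropies:
  H(A) = 1.5850 bits
  H(B) = 1.5375 bits
  H(C) = 0.6686 bits

Ranking: A > B > C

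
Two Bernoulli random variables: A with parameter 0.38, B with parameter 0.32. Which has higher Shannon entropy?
A

For binary distributions, entropy is maximized at p=0.5 and decreases as p moves toward 0 or 1.

H(A) = H(0.38) = 0.9580 bits
H(B) = H(0.32) = 0.9044 bits

Distribution A (p=0.38) is closer to uniform (p=0.5), so it has higher entropy.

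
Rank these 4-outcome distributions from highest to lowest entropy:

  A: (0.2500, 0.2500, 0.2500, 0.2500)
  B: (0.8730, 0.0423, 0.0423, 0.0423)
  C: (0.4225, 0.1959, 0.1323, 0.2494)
A > C > B

Key insight: Entropy is maximized by uniform distributions and minimized by concentrated distributions.

- Uniform distributions have maximum entropy log₂(4) = 2.0000 bits
- The more "peaked" or concentrated a distribution, the lower its entropy

Entropies:
  H(A) = 2.0000 bits
  H(B) = 0.7504 bits
  H(C) = 1.8716 bits

Ranking: A > C > B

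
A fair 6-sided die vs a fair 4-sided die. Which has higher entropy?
6-sided die

Both are uniform distributions; for uniform over n outcomes, H = log₂(n). H(6-sided) = log₂(6) = 2.585 bits and H(4-sided) = log₂(4) = 2.000 bits. More outcomes in a uniform distribution means higher entropy.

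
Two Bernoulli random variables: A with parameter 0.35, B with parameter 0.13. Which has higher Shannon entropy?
A

For binary distributions, entropy is maximized at p=0.5 and decreases as p moves toward 0 or 1.

H(A) = H(0.35) = 0.9341 bits
H(B) = H(0.13) = 0.5574 bits

Distribution A (p=0.35) is closer to uniform (p=0.5), so it has higher entropy.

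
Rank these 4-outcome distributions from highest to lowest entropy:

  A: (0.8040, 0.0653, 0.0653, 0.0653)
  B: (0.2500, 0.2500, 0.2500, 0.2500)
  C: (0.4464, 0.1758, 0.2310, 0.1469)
B > C > A

Key insight: Entropy is maximized by uniform distributions and minimized by concentrated distributions.

- Uniform distributions have maximum entropy log₂(4) = 2.0000 bits
- The more "peaked" or concentrated a distribution, the lower its entropy

Entropies:
  H(A) = 1.0245 bits
  H(B) = 2.0000 bits
  H(C) = 1.8551 bits

Ranking: B > C > A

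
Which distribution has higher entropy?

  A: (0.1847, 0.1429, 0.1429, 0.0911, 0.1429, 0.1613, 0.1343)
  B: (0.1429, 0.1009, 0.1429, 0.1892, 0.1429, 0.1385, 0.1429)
B

Both distributions are close to uniform, making this a harder comparison.

H(A) = 2.7817 bits
H(B) = 2.7875 bits

The distribution closer to uniform has higher entropy.
Answer: B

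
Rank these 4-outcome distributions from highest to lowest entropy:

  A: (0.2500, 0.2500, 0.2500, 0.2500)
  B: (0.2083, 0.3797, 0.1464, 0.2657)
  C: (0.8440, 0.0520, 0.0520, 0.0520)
A > B > C

Key insight: Entropy is maximized by uniform distributions and minimized by concentrated distributions.

- Uniform distributions have maximum entropy log₂(4) = 2.0000 bits
- The more "peaked" or concentrated a distribution, the lower its entropy

Entropies:
  H(A) = 2.0000 bits
  H(B) = 1.9157 bits
  H(C) = 0.8719 bits

Ranking: A > B > C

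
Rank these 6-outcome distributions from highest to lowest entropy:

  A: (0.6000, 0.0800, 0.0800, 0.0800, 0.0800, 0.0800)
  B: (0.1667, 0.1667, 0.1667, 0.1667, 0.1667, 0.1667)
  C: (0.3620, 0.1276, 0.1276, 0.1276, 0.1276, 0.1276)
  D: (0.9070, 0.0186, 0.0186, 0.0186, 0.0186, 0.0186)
B > C > A > D

Key insight: Entropy is maximized by uniform distributions and minimized by concentrated distributions.

Entropies:
  H(A) = 1.8997 bits
  H(B) = 2.5850 bits
  H(C) = 2.4257 bits
  H(D) = 0.6623 bits

Ranking: B > C > A > D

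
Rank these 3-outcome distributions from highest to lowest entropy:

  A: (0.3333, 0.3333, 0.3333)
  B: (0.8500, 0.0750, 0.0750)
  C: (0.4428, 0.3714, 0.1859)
A > C > B

Key insight: Entropy is maximized by uniform distributions and minimized by concentrated distributions.

- Uniform distributions have maximum entropy log₂(3) = 1.5850 bits
- The more "peaked" or concentrated a distribution, the lower its entropy

Entropies:
  H(A) = 1.5850 bits
  H(B) = 0.7598 bits
  H(C) = 1.5024 bits

Ranking: A > C > B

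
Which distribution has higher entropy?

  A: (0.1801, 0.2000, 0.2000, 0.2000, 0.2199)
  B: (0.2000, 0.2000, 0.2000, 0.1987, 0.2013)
B

Both distributions are close to uniform, making this a harder comparison.

H(A) = 2.3191 bits
H(B) = 2.3219 bits

The distribution closer to uniform has higher entropy.
Answer: B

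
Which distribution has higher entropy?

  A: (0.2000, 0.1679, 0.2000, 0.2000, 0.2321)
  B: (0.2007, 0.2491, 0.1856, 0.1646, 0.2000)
A

Both distributions are close to uniform, making this a harder comparison.

H(A) = 2.3145 bits
H(B) = 2.3083 bits

The distribution closer to uniform has higher entropy.
Answer: A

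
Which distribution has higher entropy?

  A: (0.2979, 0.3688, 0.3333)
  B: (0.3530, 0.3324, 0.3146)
B

Both distributions are close to uniform, making this a harder comparison.

H(A) = 1.5795 bits
H(B) = 1.5834 bits

The distribution closer to uniform has higher entropy.
Answer: B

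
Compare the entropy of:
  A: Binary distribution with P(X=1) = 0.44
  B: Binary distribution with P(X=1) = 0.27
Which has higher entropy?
A

For binary distributions, entropy is maximized at p=0.5 and decreases as p moves toward 0 or 1.

H(A) = H(0.44) = 0.9896 bits
H(B) = H(0.27) = 0.8415 bits

Distribution A (p=0.44) is closer to uniform (p=0.5), so it has higher entropy.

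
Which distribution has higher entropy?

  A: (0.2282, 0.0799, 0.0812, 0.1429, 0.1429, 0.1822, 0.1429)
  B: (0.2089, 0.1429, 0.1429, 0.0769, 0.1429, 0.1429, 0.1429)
B

Both distributions are close to uniform, making this a harder comparison.

H(A) = 2.7225 bits
H(B) = 2.7616 bits

The distribution closer to uniform has higher entropy.
Answer: B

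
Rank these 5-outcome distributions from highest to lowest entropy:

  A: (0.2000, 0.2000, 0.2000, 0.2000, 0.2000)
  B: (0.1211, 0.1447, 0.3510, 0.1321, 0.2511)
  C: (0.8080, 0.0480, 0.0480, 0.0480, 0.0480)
A > B > C

Key insight: Entropy is maximized by uniform distributions and minimized by concentrated distributions.

- Uniform distributions have maximum entropy log₂(5) = 2.3219 bits
- The more "peaked" or concentrated a distribution, the lower its entropy

Entropies:
  H(A) = 2.3219 bits
  H(B) = 2.1890 bits
  H(C) = 1.0896 bits

Ranking: A > B > C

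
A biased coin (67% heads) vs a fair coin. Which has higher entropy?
Fair coin

The fair coin is uniform (p=0.5), maximizing binary entropy at 1 bit. The biased coin has H(0.67) ≈ 0.915 bits — its outcome is more predictable, so its entropy is lower.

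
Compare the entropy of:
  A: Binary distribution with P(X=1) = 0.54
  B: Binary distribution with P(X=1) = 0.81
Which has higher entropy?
A

For binary distributions, entropy is maximized at p=0.5 and decreases as p moves toward 0 or 1.

H(A) = H(0.54) = 0.9954 bits
H(B) = H(0.81) = 0.7015 bits

Distribution A (p=0.54) is closer to uniform (p=0.5), so it has higher entropy.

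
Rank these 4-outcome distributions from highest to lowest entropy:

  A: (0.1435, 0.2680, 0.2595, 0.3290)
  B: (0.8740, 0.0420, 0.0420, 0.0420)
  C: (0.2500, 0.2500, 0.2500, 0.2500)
C > A > B

Key insight: Entropy is maximized by uniform distributions and minimized by concentrated distributions.

- Uniform distributions have maximum entropy log₂(4) = 2.0000 bits
- The more "peaked" or concentrated a distribution, the lower its entropy

Entropies:
  H(A) = 1.9438 bits
  H(B) = 0.7461 bits
  H(C) = 2.0000 bits

Ranking: C > A > B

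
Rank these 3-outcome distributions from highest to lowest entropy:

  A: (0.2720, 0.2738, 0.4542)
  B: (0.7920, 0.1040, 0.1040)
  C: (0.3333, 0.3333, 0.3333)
C > A > B

Key insight: Entropy is maximized by uniform distributions and minimized by concentrated distributions.

- Uniform distributions have maximum entropy log₂(3) = 1.5850 bits
- The more "peaked" or concentrated a distribution, the lower its entropy

Entropies:
  H(A) = 1.5397 bits
  H(B) = 0.9456 bits
  H(C) = 1.5850 bits

Ranking: C > A > B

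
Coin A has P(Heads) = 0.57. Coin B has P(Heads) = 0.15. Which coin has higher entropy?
A

For binary distributions, entropy is maximized at p=0.5 and decreases as p moves toward 0 or 1.

H(A) = H(0.57) = 0.9858 bits
H(B) = H(0.15) = 0.6098 bits

Distribution A (p=0.57) is closer to uniform (p=0.5), so it has higher entropy.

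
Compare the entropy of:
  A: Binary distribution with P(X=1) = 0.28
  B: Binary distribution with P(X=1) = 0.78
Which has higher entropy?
A

For binary distributions, entropy is maximized at p=0.5 and decreases as p moves toward 0 or 1.

H(A) = H(0.28) = 0.8555 bits
H(B) = H(0.78) = 0.7602 bits

Distribution A (p=0.28) is closer to uniform (p=0.5), so it has higher entropy.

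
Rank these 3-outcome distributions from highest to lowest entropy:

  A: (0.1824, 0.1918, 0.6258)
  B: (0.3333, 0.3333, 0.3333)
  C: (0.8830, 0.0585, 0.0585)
B > A > C

Key insight: Entropy is maximized by uniform distributions and minimized by concentrated distributions.

- Uniform distributions have maximum entropy log₂(3) = 1.5850 bits
- The more "peaked" or concentrated a distribution, the lower its entropy

Entropies:
  H(A) = 1.3279 bits
  H(B) = 1.5850 bits
  H(C) = 0.6377 bits

Ranking: B > A > C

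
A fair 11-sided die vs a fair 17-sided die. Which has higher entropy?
17-sided die

Both are uniform distributions; for uniform over n outcomes, H = log₂(n). H(11-sided) = log₂(11) = 3.459 bits and H(17-sided) = log₂(17) = 4.087 bits. More outcomes in a uniform distribution means higher entropy.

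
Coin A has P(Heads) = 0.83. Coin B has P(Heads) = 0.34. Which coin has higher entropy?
B

For binary distributions, entropy is maximized at p=0.5 and decreases as p moves toward 0 or 1.

H(A) = H(0.83) = 0.6577 bits
H(B) = H(0.34) = 0.9248 bits

Distribution B (p=0.34) is closer to uniform (p=0.5), so it has higher entropy.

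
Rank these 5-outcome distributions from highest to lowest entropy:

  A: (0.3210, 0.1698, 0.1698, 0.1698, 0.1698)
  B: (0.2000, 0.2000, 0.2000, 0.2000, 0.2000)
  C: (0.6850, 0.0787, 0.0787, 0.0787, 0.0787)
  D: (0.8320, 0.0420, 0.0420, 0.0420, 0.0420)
B > A > C > D

Key insight: Entropy is maximized by uniform distributions and minimized by concentrated distributions.

Entropies:
  H(A) = 2.2635 bits
  H(B) = 2.3219 bits
  H(C) = 1.5289 bits
  H(D) = 0.9891 bits

Ranking: B > A > C > D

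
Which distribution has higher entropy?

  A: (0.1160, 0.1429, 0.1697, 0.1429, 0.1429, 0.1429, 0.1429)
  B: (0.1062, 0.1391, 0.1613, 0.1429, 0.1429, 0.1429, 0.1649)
A

Both distributions are close to uniform, making this a harder comparison.

H(A) = 2.8000 bits
H(B) = 2.7958 bits

The distribution closer to uniform has higher entropy.
Answer: A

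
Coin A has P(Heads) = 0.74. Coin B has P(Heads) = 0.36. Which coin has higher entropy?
B

For binary distributions, entropy is maximized at p=0.5 and decreases as p moves toward 0 or 1.

H(A) = H(0.74) = 0.8267 bits
H(B) = H(0.36) = 0.9427 bits

Distribution B (p=0.36) is closer to uniform (p=0.5), so it has higher entropy.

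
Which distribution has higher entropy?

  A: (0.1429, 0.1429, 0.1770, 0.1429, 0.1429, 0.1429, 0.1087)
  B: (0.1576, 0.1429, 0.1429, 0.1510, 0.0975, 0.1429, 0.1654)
A

Both distributions are close to uniform, making this a harder comparison.

H(A) = 2.7954 bits
H(B) = 2.7918 bits

The distribution closer to uniform has higher entropy.
Answer: A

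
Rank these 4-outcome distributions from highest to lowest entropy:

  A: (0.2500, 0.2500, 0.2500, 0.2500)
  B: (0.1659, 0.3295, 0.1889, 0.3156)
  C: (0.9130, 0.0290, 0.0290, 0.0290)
A > B > C

Key insight: Entropy is maximized by uniform distributions and minimized by concentrated distributions.

- Uniform distributions have maximum entropy log₂(4) = 2.0000 bits
- The more "peaked" or concentrated a distribution, the lower its entropy

Entropies:
  H(A) = 2.0000 bits
  H(B) = 1.9370 bits
  H(C) = 0.5643 bits

Ranking: A > B > C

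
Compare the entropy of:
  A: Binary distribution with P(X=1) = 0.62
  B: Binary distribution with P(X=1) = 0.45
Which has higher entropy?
B

For binary distributions, entropy is maximized at p=0.5 and decreases as p moves toward 0 or 1.

H(A) = H(0.62) = 0.9580 bits
H(B) = H(0.45) = 0.9928 bits

Distribution B (p=0.45) is closer to uniform (p=0.5), so it has higher entropy.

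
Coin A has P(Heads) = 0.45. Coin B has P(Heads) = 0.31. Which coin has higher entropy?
A

For binary distributions, entropy is maximized at p=0.5 and decreases as p moves toward 0 or 1.

H(A) = H(0.45) = 0.9928 bits
H(B) = H(0.31) = 0.8932 bits

Distribution A (p=0.45) is closer to uniform (p=0.5), so it has higher entropy.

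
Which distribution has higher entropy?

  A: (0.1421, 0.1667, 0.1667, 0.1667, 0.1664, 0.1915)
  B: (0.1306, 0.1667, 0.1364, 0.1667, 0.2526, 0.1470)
A

Both distributions are close to uniform, making this a harder comparison.

H(A) = 2.5797 bits
H(B) = 2.5454 bits

The distribution closer to uniform has higher entropy.
Answer: A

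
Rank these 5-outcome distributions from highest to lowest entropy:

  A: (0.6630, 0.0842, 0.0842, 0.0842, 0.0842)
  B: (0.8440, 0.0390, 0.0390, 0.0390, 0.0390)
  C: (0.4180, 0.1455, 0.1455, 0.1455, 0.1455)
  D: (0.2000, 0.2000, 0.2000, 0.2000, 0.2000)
D > C > A > B

Key insight: Entropy is maximized by uniform distributions and minimized by concentrated distributions.

Entropies:
  H(A) = 1.5959 bits
  H(B) = 0.9367 bits
  H(C) = 2.1445 bits
  H(D) = 2.3219 bits

Ranking: D > C > A > B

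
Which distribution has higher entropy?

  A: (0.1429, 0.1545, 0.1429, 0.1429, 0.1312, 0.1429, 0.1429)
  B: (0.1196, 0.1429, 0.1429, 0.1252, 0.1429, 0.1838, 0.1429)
A

Both distributions are close to uniform, making this a harder comparison.

H(A) = 2.8060 bits
H(B) = 2.7951 bits

The distribution closer to uniform has higher entropy.
Answer: A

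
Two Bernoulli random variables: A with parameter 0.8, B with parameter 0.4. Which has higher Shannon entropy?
B

For binary distributions, entropy is maximized at p=0.5 and decreases as p moves toward 0 or 1.

H(A) = H(0.8) = 0.7219 bits
H(B) = H(0.4) = 0.9710 bits

Distribution B (p=0.4) is closer to uniform (p=0.5), so it has higher entropy.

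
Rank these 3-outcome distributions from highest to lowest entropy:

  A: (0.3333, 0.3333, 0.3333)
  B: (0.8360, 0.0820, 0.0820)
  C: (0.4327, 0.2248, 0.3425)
A > C > B

Key insight: Entropy is maximized by uniform distributions and minimized by concentrated distributions.

- Uniform distributions have maximum entropy log₂(3) = 1.5850 bits
- The more "peaked" or concentrated a distribution, the lower its entropy

Entropies:
  H(A) = 1.5850 bits
  H(B) = 0.8078 bits
  H(C) = 1.5364 bits

Ranking: A > C > B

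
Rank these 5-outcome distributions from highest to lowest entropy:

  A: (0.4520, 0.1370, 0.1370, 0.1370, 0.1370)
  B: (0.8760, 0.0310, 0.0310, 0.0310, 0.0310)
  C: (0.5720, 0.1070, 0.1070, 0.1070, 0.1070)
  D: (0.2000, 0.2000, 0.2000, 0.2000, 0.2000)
D > A > C > B

Key insight: Entropy is maximized by uniform distributions and minimized by concentrated distributions.

Entropies:
  H(A) = 2.0893 bits
  H(B) = 0.7888 bits
  H(C) = 1.8410 bits
  H(D) = 2.3219 bits

Ranking: D > A > C > B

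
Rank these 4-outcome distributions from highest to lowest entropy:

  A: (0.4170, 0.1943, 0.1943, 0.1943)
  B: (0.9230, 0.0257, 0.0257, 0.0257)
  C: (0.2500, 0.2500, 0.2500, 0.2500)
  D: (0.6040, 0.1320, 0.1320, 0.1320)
C > A > D > B

Key insight: Entropy is maximized by uniform distributions and minimized by concentrated distributions.

Entropies:
  H(A) = 1.9041 bits
  H(B) = 0.5136 bits
  H(C) = 2.0000 bits
  H(D) = 1.5962 bits

Ranking: C > A > D > B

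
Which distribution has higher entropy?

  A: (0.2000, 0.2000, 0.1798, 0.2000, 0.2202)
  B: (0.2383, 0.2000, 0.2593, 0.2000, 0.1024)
A

Both distributions are close to uniform, making this a harder comparison.

H(A) = 2.3190 bits
H(B) = 2.2635 bits

The distribution closer to uniform has higher entropy.
Answer: A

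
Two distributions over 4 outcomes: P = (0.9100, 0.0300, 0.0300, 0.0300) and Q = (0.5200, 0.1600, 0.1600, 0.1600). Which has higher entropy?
Q

P is highly concentrated on one outcome (91%), making it nearly deterministic. Q spreads its mass more evenly (max 52%). The more spread-out distribution has higher entropy: H(P) ≈ 0.579 bits, H(Q) ≈ 1.760 bits.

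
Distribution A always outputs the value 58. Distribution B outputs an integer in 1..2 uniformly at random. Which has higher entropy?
B

A is deterministic, so H(A) = 0. B is uniform over 2 outcomes, so H(B) = log₂(2) = 1.000 bits. Any distribution with genuine randomness has higher entropy than a deterministic one.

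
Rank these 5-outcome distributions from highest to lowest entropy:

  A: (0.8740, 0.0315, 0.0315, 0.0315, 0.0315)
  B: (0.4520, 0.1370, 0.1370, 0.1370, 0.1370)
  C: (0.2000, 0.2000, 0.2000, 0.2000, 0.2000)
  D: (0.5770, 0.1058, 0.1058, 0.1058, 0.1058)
C > B > D > A

Key insight: Entropy is maximized by uniform distributions and minimized by concentrated distributions.

Entropies:
  H(A) = 0.7984 bits
  H(B) = 2.0893 bits
  H(C) = 2.3219 bits
  H(D) = 1.8288 bits

Ranking: C > B > D > A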